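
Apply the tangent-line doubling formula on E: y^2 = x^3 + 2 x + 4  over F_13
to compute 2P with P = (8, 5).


Doubling: s = (3 x1^2 + a) / (2 y1)
s = (3*8^2 + 2) / (2*5) mod 13 = 9
x3 = s^2 - 2 x1 mod 13 = 9^2 - 2*8 = 0
y3 = s (x1 - x3) - y1 mod 13 = 9 * (8 - 0) - 5 = 2

2P = (0, 2)


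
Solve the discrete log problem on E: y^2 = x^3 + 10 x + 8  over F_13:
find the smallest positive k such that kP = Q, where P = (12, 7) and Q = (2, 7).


Enumerate multiples of P until we hit Q = (2, 7):
  1P = (12, 7)
  2P = (2, 6)
  3P = (2, 7)
Match found at i = 3.

k = 3


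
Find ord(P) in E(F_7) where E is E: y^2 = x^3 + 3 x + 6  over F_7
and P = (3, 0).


Compute successive multiples of P until we hit O:
  1P = (3, 0)
  2P = O

ord(P) = 2


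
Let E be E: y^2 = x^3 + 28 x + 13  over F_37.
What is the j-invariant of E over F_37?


Delta = -16(4 a^3 + 27 b^2) mod 37 = 29
-1728 * (4 a)^3 = -1728 * (4*28)^3 mod 37 = 11
j = 11 * 29^(-1) mod 37 = 31

j = 31 (mod 37)


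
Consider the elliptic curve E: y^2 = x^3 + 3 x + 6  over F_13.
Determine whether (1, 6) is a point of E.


Check whether y^2 = x^3 + 3 x + 6 (mod 13) for (x, y) = (1, 6).
LHS: y^2 = 6^2 mod 13 = 10
RHS: x^3 + 3 x + 6 = 1^3 + 3*1 + 6 mod 13 = 10
LHS = RHS

Yes, on the curve


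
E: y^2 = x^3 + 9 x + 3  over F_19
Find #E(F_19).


For each x in F_19, count y with y^2 = x^3 + 9 x + 3 mod 19:
  x = 3: RHS = 0, y in [0]  -> 1 point(s)
  x = 6: RHS = 7, y in [8, 11]  -> 2 point(s)
  x = 8: RHS = 17, y in [6, 13]  -> 2 point(s)
  x = 14: RHS = 4, y in [2, 17]  -> 2 point(s)
  x = 15: RHS = 17, y in [6, 13]  -> 2 point(s)
  x = 16: RHS = 6, y in [5, 14]  -> 2 point(s)
Affine points: 11. Add the point at infinity: total = 12.

#E(F_19) = 12


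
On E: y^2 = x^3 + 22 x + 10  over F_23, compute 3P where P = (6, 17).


k = 3 = 11_2 (binary, LSB first: 11)
Double-and-add from P = (6, 17):
  bit 0 = 1: acc = O + (6, 17) = (6, 17)
  bit 1 = 1: acc = (6, 17) + (14, 16) = (12, 1)

3P = (12, 1)


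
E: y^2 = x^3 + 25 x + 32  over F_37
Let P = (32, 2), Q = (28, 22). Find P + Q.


P != Q, so use the chord formula.
s = (y2 - y1) / (x2 - x1) = (20) / (33) mod 37 = 32
x3 = s^2 - x1 - x2 mod 37 = 32^2 - 32 - 28 = 2
y3 = s (x1 - x3) - y1 mod 37 = 32 * (32 - 2) - 2 = 33

P + Q = (2, 33)


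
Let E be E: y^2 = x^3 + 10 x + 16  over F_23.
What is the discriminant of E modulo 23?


4 a^3 + 27 b^2 = 4*10^3 + 27*16^2 = 4000 + 6912 = 10912
Delta = -16 * (10912) = -174592
Delta mod 23 = 1

Delta = 1 (mod 23)


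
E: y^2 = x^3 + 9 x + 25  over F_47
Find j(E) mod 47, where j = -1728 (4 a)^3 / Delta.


Delta = -16(4 a^3 + 27 b^2) mod 47 = 30
-1728 * (4 a)^3 = -1728 * (4*9)^3 mod 47 = 23
j = 23 * 30^(-1) mod 47 = 18

j = 18 (mod 47)


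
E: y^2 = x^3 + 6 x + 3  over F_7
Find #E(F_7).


For each x in F_7, count y with y^2 = x^3 + 6 x + 3 mod 7:
  x = 2: RHS = 2, y in [3, 4]  -> 2 point(s)
  x = 4: RHS = 0, y in [0]  -> 1 point(s)
  x = 5: RHS = 4, y in [2, 5]  -> 2 point(s)
Affine points: 5. Add the point at infinity: total = 6.

#E(F_7) = 6


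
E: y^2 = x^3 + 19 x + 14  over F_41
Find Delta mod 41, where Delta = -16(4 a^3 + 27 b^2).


4 a^3 + 27 b^2 = 4*19^3 + 27*14^2 = 27436 + 5292 = 32728
Delta = -16 * (32728) = -523648
Delta mod 41 = 4

Delta = 4 (mod 41)


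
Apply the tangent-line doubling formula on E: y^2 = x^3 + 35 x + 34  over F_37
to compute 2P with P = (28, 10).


Doubling: s = (3 x1^2 + a) / (2 y1)
s = (3*28^2 + 35) / (2*10) mod 37 = 25
x3 = s^2 - 2 x1 mod 37 = 25^2 - 2*28 = 14
y3 = s (x1 - x3) - y1 mod 37 = 25 * (28 - 14) - 10 = 7

2P = (14, 7)


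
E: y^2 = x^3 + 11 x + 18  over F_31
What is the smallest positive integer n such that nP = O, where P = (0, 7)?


Compute successive multiples of P until we hit O:
  1P = (0, 7)
  2P = (9, 28)
  3P = (24, 30)
  4P = (14, 8)
  5P = (14, 23)
  6P = (24, 1)
  7P = (9, 3)
  8P = (0, 24)
  ... (continuing to 9P)
  9P = O

ord(P) = 9


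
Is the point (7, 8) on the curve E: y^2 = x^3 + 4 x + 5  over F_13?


Check whether y^2 = x^3 + 4 x + 5 (mod 13) for (x, y) = (7, 8).
LHS: y^2 = 8^2 mod 13 = 12
RHS: x^3 + 4 x + 5 = 7^3 + 4*7 + 5 mod 13 = 12
LHS = RHS

Yes, on the curve


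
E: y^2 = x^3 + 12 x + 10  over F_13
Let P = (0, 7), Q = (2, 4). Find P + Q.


P != Q, so use the chord formula.
s = (y2 - y1) / (x2 - x1) = (10) / (2) mod 13 = 5
x3 = s^2 - x1 - x2 mod 13 = 5^2 - 0 - 2 = 10
y3 = s (x1 - x3) - y1 mod 13 = 5 * (0 - 10) - 7 = 8

P + Q = (10, 8)


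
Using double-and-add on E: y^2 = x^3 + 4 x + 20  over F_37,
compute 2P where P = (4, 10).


k = 2 = 10_2 (binary, LSB first: 01)
Double-and-add from P = (4, 10):
  bit 0 = 0: acc unchanged = O
  bit 1 = 1: acc = O + (18, 35) = (18, 35)

2P = (18, 35)


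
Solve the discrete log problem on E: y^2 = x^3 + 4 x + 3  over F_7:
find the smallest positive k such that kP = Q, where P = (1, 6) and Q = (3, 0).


Enumerate multiples of P until we hit Q = (3, 0):
  1P = (1, 6)
  2P = (5, 1)
  3P = (3, 0)
Match found at i = 3.

k = 3


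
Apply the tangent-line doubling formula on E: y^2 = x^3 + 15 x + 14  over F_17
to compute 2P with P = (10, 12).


Doubling: s = (3 x1^2 + a) / (2 y1)
s = (3*10^2 + 15) / (2*12) mod 17 = 11
x3 = s^2 - 2 x1 mod 17 = 11^2 - 2*10 = 16
y3 = s (x1 - x3) - y1 mod 17 = 11 * (10 - 16) - 12 = 7

2P = (16, 7)


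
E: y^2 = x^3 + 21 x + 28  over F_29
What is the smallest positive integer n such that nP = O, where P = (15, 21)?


Compute successive multiples of P until we hit O:
  1P = (15, 21)
  2P = (28, 8)
  3P = (16, 9)
  4P = (26, 24)
  5P = (13, 27)
  6P = (10, 22)
  7P = (11, 13)
  8P = (7, 24)
  ... (continuing to 39P)
  39P = O

ord(P) = 39


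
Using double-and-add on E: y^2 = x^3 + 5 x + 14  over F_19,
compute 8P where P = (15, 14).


k = 8 = 1000_2 (binary, LSB first: 0001)
Double-and-add from P = (15, 14):
  bit 0 = 0: acc unchanged = O
  bit 1 = 0: acc unchanged = O
  bit 2 = 0: acc unchanged = O
  bit 3 = 1: acc = O + (15, 5) = (15, 5)

8P = (15, 5)


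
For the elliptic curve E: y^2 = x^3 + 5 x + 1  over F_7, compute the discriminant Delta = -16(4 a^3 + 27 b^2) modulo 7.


4 a^3 + 27 b^2 = 4*5^3 + 27*1^2 = 500 + 27 = 527
Delta = -16 * (527) = -8432
Delta mod 7 = 3

Delta = 3 (mod 7)


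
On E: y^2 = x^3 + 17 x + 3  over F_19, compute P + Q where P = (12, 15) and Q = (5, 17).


P != Q, so use the chord formula.
s = (y2 - y1) / (x2 - x1) = (2) / (12) mod 19 = 16
x3 = s^2 - x1 - x2 mod 19 = 16^2 - 12 - 5 = 11
y3 = s (x1 - x3) - y1 mod 19 = 16 * (12 - 11) - 15 = 1

P + Q = (11, 1)


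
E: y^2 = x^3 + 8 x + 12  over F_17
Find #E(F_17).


For each x in F_17, count y with y^2 = x^3 + 8 x + 12 mod 17:
  x = 1: RHS = 4, y in [2, 15]  -> 2 point(s)
  x = 2: RHS = 2, y in [6, 11]  -> 2 point(s)
  x = 6: RHS = 4, y in [2, 15]  -> 2 point(s)
  x = 10: RHS = 4, y in [2, 15]  -> 2 point(s)
  x = 12: RHS = 0, y in [0]  -> 1 point(s)
  x = 13: RHS = 1, y in [1, 16]  -> 2 point(s)
Affine points: 11. Add the point at infinity: total = 12.

#E(F_17) = 12


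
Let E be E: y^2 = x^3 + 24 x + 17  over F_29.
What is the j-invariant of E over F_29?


Delta = -16(4 a^3 + 27 b^2) mod 29 = 22
-1728 * (4 a)^3 = -1728 * (4*24)^3 mod 29 = 19
j = 19 * 22^(-1) mod 29 = 18

j = 18 (mod 29)


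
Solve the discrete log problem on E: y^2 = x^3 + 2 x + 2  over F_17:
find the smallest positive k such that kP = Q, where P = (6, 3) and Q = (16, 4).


Enumerate multiples of P until we hit Q = (16, 4):
  1P = (6, 3)
  2P = (3, 1)
  3P = (16, 13)
  4P = (13, 7)
  5P = (7, 11)
  6P = (0, 11)
  7P = (9, 1)
  8P = (10, 11)
  9P = (5, 16)
  10P = (5, 1)
  11P = (10, 6)
  12P = (9, 16)
  13P = (0, 6)
  14P = (7, 6)
  15P = (13, 10)
  16P = (16, 4)
Match found at i = 16.

k = 16


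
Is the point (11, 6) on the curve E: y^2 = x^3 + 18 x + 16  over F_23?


Check whether y^2 = x^3 + 18 x + 16 (mod 23) for (x, y) = (11, 6).
LHS: y^2 = 6^2 mod 23 = 13
RHS: x^3 + 18 x + 16 = 11^3 + 18*11 + 16 mod 23 = 4
LHS != RHS

No, not on the curve


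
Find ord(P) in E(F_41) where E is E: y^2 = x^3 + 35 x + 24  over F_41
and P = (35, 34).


Compute successive multiples of P until we hit O:
  1P = (35, 34)
  2P = (4, 33)
  3P = (18, 34)
  4P = (29, 7)
  5P = (28, 18)
  6P = (10, 29)
  7P = (19, 2)
  8P = (32, 13)
  ... (continuing to 47P)
  47P = O

ord(P) = 47


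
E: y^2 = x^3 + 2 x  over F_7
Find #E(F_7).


For each x in F_7, count y with y^2 = x^3 + 2 x + 0 mod 7:
  x = 0: RHS = 0, y in [0]  -> 1 point(s)
  x = 4: RHS = 2, y in [3, 4]  -> 2 point(s)
  x = 5: RHS = 2, y in [3, 4]  -> 2 point(s)
  x = 6: RHS = 4, y in [2, 5]  -> 2 point(s)
Affine points: 7. Add the point at infinity: total = 8.

#E(F_7) = 8


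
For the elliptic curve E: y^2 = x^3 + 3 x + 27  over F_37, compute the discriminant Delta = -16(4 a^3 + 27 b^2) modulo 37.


4 a^3 + 27 b^2 = 4*3^3 + 27*27^2 = 108 + 19683 = 19791
Delta = -16 * (19791) = -316656
Delta mod 37 = 27

Delta = 27 (mod 37)


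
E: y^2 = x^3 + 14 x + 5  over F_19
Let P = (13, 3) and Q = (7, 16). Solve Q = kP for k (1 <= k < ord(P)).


Enumerate multiples of P until we hit Q = (7, 16):
  1P = (13, 3)
  2P = (18, 3)
  3P = (7, 16)
Match found at i = 3.

k = 3


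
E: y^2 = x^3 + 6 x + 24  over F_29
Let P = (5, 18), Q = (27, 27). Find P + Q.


P != Q, so use the chord formula.
s = (y2 - y1) / (x2 - x1) = (9) / (22) mod 29 = 7
x3 = s^2 - x1 - x2 mod 29 = 7^2 - 5 - 27 = 17
y3 = s (x1 - x3) - y1 mod 29 = 7 * (5 - 17) - 18 = 14

P + Q = (17, 14)


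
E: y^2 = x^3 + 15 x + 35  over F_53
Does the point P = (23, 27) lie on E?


Check whether y^2 = x^3 + 15 x + 35 (mod 53) for (x, y) = (23, 27).
LHS: y^2 = 27^2 mod 53 = 40
RHS: x^3 + 15 x + 35 = 23^3 + 15*23 + 35 mod 53 = 39
LHS != RHS

No, not on the curve


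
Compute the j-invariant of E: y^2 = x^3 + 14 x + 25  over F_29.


Delta = -16(4 a^3 + 27 b^2) mod 29 = 27
-1728 * (4 a)^3 = -1728 * (4*14)^3 mod 29 = 20
j = 20 * 27^(-1) mod 29 = 19

j = 19 (mod 29)


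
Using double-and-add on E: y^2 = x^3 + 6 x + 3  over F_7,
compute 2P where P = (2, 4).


k = 2 = 10_2 (binary, LSB first: 01)
Double-and-add from P = (2, 4):
  bit 0 = 0: acc unchanged = O
  bit 1 = 1: acc = O + (5, 5) = (5, 5)

2P = (5, 5)


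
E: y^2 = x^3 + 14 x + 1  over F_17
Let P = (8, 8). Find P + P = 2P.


Doubling: s = (3 x1^2 + a) / (2 y1)
s = (3*8^2 + 14) / (2*8) mod 17 = 15
x3 = s^2 - 2 x1 mod 17 = 15^2 - 2*8 = 5
y3 = s (x1 - x3) - y1 mod 17 = 15 * (8 - 5) - 8 = 3

2P = (5, 3)


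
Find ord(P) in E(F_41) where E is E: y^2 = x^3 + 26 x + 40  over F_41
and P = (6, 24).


Compute successive multiples of P until we hit O:
  1P = (6, 24)
  2P = (39, 12)
  3P = (29, 3)
  4P = (29, 38)
  5P = (39, 29)
  6P = (6, 17)
  7P = O

ord(P) = 7


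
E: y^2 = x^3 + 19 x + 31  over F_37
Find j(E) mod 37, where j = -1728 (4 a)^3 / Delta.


Delta = -16(4 a^3 + 27 b^2) mod 37 = 17
-1728 * (4 a)^3 = -1728 * (4*19)^3 mod 37 = 14
j = 14 * 17^(-1) mod 37 = 3

j = 3 (mod 37)


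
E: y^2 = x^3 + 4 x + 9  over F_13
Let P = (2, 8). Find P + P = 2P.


Doubling: s = (3 x1^2 + a) / (2 y1)
s = (3*2^2 + 4) / (2*8) mod 13 = 1
x3 = s^2 - 2 x1 mod 13 = 1^2 - 2*2 = 10
y3 = s (x1 - x3) - y1 mod 13 = 1 * (2 - 10) - 8 = 10

2P = (10, 10)


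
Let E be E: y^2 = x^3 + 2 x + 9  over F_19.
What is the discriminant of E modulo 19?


4 a^3 + 27 b^2 = 4*2^3 + 27*9^2 = 32 + 2187 = 2219
Delta = -16 * (2219) = -35504
Delta mod 19 = 7

Delta = 7 (mod 19)


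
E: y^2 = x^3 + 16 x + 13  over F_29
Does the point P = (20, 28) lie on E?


Check whether y^2 = x^3 + 16 x + 13 (mod 29) for (x, y) = (20, 28).
LHS: y^2 = 28^2 mod 29 = 1
RHS: x^3 + 16 x + 13 = 20^3 + 16*20 + 13 mod 29 = 10
LHS != RHS

No, not on the curve


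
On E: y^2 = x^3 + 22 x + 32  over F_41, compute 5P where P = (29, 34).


k = 5 = 101_2 (binary, LSB first: 101)
Double-and-add from P = (29, 34):
  bit 0 = 1: acc = O + (29, 34) = (29, 34)
  bit 1 = 0: acc unchanged = (29, 34)
  bit 2 = 1: acc = (29, 34) + (31, 40) = (31, 1)

5P = (31, 1)


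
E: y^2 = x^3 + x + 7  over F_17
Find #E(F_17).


For each x in F_17, count y with y^2 = x^3 + 1 x + 7 mod 17:
  x = 1: RHS = 9, y in [3, 14]  -> 2 point(s)
  x = 2: RHS = 0, y in [0]  -> 1 point(s)
  x = 5: RHS = 1, y in [1, 16]  -> 2 point(s)
  x = 6: RHS = 8, y in [5, 12]  -> 2 point(s)
  x = 7: RHS = 0, y in [0]  -> 1 point(s)
  x = 8: RHS = 0, y in [0]  -> 1 point(s)
  x = 12: RHS = 13, y in [8, 9]  -> 2 point(s)
Affine points: 11. Add the point at infinity: total = 12.

#E(F_17) = 12


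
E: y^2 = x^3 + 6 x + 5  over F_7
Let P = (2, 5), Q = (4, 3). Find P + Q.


P != Q, so use the chord formula.
s = (y2 - y1) / (x2 - x1) = (5) / (2) mod 7 = 6
x3 = s^2 - x1 - x2 mod 7 = 6^2 - 2 - 4 = 2
y3 = s (x1 - x3) - y1 mod 7 = 6 * (2 - 2) - 5 = 2

P + Q = (2, 2)


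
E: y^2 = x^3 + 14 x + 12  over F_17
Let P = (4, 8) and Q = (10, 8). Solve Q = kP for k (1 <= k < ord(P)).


Enumerate multiples of P until we hit Q = (10, 8):
  1P = (4, 8)
  2P = (11, 1)
  3P = (3, 8)
  4P = (10, 9)
  5P = (12, 2)
  6P = (9, 0)
  7P = (12, 15)
  8P = (10, 8)
Match found at i = 8.

k = 8


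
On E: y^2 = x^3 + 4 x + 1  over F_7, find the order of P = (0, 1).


Compute successive multiples of P until we hit O:
  1P = (0, 1)
  2P = (4, 5)
  3P = (4, 2)
  4P = (0, 6)
  5P = O

ord(P) = 5


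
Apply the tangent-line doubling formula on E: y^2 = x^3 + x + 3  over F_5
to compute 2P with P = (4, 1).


Doubling: s = (3 x1^2 + a) / (2 y1)
s = (3*4^2 + 1) / (2*1) mod 5 = 2
x3 = s^2 - 2 x1 mod 5 = 2^2 - 2*4 = 1
y3 = s (x1 - x3) - y1 mod 5 = 2 * (4 - 1) - 1 = 0

2P = (1, 0)


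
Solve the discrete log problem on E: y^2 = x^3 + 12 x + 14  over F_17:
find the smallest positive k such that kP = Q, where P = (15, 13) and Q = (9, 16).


Enumerate multiples of P until we hit Q = (9, 16):
  1P = (15, 13)
  2P = (13, 15)
  3P = (7, 13)
  4P = (12, 4)
  5P = (16, 1)
  6P = (11, 7)
  7P = (6, 9)
  8P = (9, 1)
  9P = (14, 6)
  10P = (3, 3)
  11P = (3, 14)
  12P = (14, 11)
  13P = (9, 16)
Match found at i = 13.

k = 13


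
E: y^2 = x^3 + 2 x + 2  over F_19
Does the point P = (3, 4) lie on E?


Check whether y^2 = x^3 + 2 x + 2 (mod 19) for (x, y) = (3, 4).
LHS: y^2 = 4^2 mod 19 = 16
RHS: x^3 + 2 x + 2 = 3^3 + 2*3 + 2 mod 19 = 16
LHS = RHS

Yes, on the curve


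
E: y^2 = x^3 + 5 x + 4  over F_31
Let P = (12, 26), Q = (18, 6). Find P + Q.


P != Q, so use the chord formula.
s = (y2 - y1) / (x2 - x1) = (11) / (6) mod 31 = 7
x3 = s^2 - x1 - x2 mod 31 = 7^2 - 12 - 18 = 19
y3 = s (x1 - x3) - y1 mod 31 = 7 * (12 - 19) - 26 = 18

P + Q = (19, 18)


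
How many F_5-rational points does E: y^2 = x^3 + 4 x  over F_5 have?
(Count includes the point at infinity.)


For each x in F_5, count y with y^2 = x^3 + 4 x + 0 mod 5:
  x = 0: RHS = 0, y in [0]  -> 1 point(s)
  x = 1: RHS = 0, y in [0]  -> 1 point(s)
  x = 2: RHS = 1, y in [1, 4]  -> 2 point(s)
  x = 3: RHS = 4, y in [2, 3]  -> 2 point(s)
  x = 4: RHS = 0, y in [0]  -> 1 point(s)
Affine points: 7. Add the point at infinity: total = 8.

#E(F_5) = 8


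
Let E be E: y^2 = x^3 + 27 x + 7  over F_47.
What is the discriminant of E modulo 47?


4 a^3 + 27 b^2 = 4*27^3 + 27*7^2 = 78732 + 1323 = 80055
Delta = -16 * (80055) = -1280880
Delta mod 47 = 11

Delta = 11 (mod 47)


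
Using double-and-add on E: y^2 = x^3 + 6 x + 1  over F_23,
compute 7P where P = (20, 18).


k = 7 = 111_2 (binary, LSB first: 111)
Double-and-add from P = (20, 18):
  bit 0 = 1: acc = O + (20, 18) = (20, 18)
  bit 1 = 1: acc = (20, 18) + (7, 15) = (0, 22)
  bit 2 = 1: acc = (0, 22) + (15, 4) = (3, 0)

7P = (3, 0)


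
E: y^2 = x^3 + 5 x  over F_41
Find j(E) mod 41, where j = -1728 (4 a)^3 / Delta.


Delta = -16(4 a^3 + 27 b^2) mod 41 = 36
-1728 * (4 a)^3 = -1728 * (4*5)^3 mod 41 = 11
j = 11 * 36^(-1) mod 41 = 6

j = 6 (mod 41)


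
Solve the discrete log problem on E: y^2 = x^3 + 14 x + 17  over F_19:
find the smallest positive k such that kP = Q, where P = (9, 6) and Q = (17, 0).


Enumerate multiples of P until we hit Q = (17, 0):
  1P = (9, 6)
  2P = (17, 0)
Match found at i = 2.

k = 2


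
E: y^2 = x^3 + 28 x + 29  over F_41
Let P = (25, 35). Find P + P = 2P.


Doubling: s = (3 x1^2 + a) / (2 y1)
s = (3*25^2 + 28) / (2*35) mod 41 = 2
x3 = s^2 - 2 x1 mod 41 = 2^2 - 2*25 = 36
y3 = s (x1 - x3) - y1 mod 41 = 2 * (25 - 36) - 35 = 25

2P = (36, 25)


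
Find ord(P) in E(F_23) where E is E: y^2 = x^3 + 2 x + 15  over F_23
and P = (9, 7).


Compute successive multiples of P until we hit O:
  1P = (9, 7)
  2P = (18, 8)
  3P = (21, 7)
  4P = (16, 16)
  5P = (2, 2)
  6P = (5, 9)
  7P = (15, 19)
  8P = (3, 5)
  ... (continuing to 32P)
  32P = O

ord(P) = 32


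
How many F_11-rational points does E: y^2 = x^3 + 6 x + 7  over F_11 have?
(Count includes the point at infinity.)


For each x in F_11, count y with y^2 = x^3 + 6 x + 7 mod 11:
  x = 1: RHS = 3, y in [5, 6]  -> 2 point(s)
  x = 2: RHS = 5, y in [4, 7]  -> 2 point(s)
  x = 9: RHS = 9, y in [3, 8]  -> 2 point(s)
  x = 10: RHS = 0, y in [0]  -> 1 point(s)
Affine points: 7. Add the point at infinity: total = 8.

#E(F_11) = 8


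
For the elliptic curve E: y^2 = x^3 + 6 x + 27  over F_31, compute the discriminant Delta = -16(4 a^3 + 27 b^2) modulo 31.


4 a^3 + 27 b^2 = 4*6^3 + 27*27^2 = 864 + 19683 = 20547
Delta = -16 * (20547) = -328752
Delta mod 31 = 3

Delta = 3 (mod 31)


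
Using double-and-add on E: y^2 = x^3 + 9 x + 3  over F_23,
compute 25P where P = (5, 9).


k = 25 = 11001_2 (binary, LSB first: 10011)
Double-and-add from P = (5, 9):
  bit 0 = 1: acc = O + (5, 9) = (5, 9)
  bit 1 = 0: acc unchanged = (5, 9)
  bit 2 = 0: acc unchanged = (5, 9)
  bit 3 = 1: acc = (5, 9) + (7, 8) = (17, 20)
  bit 4 = 1: acc = (17, 20) + (2, 12) = (5, 14)

25P = (5, 14)


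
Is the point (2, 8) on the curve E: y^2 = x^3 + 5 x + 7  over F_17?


Check whether y^2 = x^3 + 5 x + 7 (mod 17) for (x, y) = (2, 8).
LHS: y^2 = 8^2 mod 17 = 13
RHS: x^3 + 5 x + 7 = 2^3 + 5*2 + 7 mod 17 = 8
LHS != RHS

No, not on the curve


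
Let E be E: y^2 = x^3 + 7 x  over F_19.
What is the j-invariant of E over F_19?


Delta = -16(4 a^3 + 27 b^2) mod 19 = 12
-1728 * (4 a)^3 = -1728 * (4*7)^3 mod 19 = 7
j = 7 * 12^(-1) mod 19 = 18

j = 18 (mod 19)


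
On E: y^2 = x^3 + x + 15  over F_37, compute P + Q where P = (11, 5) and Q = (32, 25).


P != Q, so use the chord formula.
s = (y2 - y1) / (x2 - x1) = (20) / (21) mod 37 = 8
x3 = s^2 - x1 - x2 mod 37 = 8^2 - 11 - 32 = 21
y3 = s (x1 - x3) - y1 mod 37 = 8 * (11 - 21) - 5 = 26

P + Q = (21, 26)


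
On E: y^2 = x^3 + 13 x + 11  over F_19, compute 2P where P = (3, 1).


Doubling: s = (3 x1^2 + a) / (2 y1)
s = (3*3^2 + 13) / (2*1) mod 19 = 1
x3 = s^2 - 2 x1 mod 19 = 1^2 - 2*3 = 14
y3 = s (x1 - x3) - y1 mod 19 = 1 * (3 - 14) - 1 = 7

2P = (14, 7)


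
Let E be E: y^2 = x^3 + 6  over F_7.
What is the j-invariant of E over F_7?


Delta = -16(4 a^3 + 27 b^2) mod 7 = 2
-1728 * (4 a)^3 = -1728 * (4*0)^3 mod 7 = 0
j = 0 * 2^(-1) mod 7 = 0

j = 0 (mod 7)


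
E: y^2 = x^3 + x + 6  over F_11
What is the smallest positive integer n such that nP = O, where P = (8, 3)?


Compute successive multiples of P until we hit O:
  1P = (8, 3)
  2P = (7, 9)
  3P = (10, 9)
  4P = (2, 4)
  5P = (5, 2)
  6P = (3, 6)
  7P = (3, 5)
  8P = (5, 9)
  ... (continuing to 13P)
  13P = O

ord(P) = 13


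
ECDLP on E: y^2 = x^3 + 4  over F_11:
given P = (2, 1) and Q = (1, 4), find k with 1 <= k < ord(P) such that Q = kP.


Enumerate multiples of P until we hit Q = (1, 4):
  1P = (2, 1)
  2P = (10, 6)
  3P = (3, 8)
  4P = (0, 2)
  5P = (1, 4)
Match found at i = 5.

k = 5


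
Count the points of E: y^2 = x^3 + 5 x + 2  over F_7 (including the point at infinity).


For each x in F_7, count y with y^2 = x^3 + 5 x + 2 mod 7:
  x = 0: RHS = 2, y in [3, 4]  -> 2 point(s)
  x = 1: RHS = 1, y in [1, 6]  -> 2 point(s)
  x = 3: RHS = 2, y in [3, 4]  -> 2 point(s)
  x = 4: RHS = 2, y in [3, 4]  -> 2 point(s)
Affine points: 8. Add the point at infinity: total = 9.

#E(F_7) = 9


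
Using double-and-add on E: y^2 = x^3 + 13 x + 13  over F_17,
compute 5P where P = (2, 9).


k = 5 = 101_2 (binary, LSB first: 101)
Double-and-add from P = (2, 9):
  bit 0 = 1: acc = O + (2, 9) = (2, 9)
  bit 1 = 0: acc unchanged = (2, 9)
  bit 2 = 1: acc = (2, 9) + (8, 0) = (5, 4)

5P = (5, 4)


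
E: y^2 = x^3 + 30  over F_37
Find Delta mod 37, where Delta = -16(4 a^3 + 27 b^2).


4 a^3 + 27 b^2 = 4*0^3 + 27*30^2 = 0 + 24300 = 24300
Delta = -16 * (24300) = -388800
Delta mod 37 = 33

Delta = 33 (mod 37)


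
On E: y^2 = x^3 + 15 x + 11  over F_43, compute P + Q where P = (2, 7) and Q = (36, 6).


P != Q, so use the chord formula.
s = (y2 - y1) / (x2 - x1) = (42) / (34) mod 43 = 24
x3 = s^2 - x1 - x2 mod 43 = 24^2 - 2 - 36 = 22
y3 = s (x1 - x3) - y1 mod 43 = 24 * (2 - 22) - 7 = 29

P + Q = (22, 29)


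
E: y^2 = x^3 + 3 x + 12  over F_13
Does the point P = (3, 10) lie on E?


Check whether y^2 = x^3 + 3 x + 12 (mod 13) for (x, y) = (3, 10).
LHS: y^2 = 10^2 mod 13 = 9
RHS: x^3 + 3 x + 12 = 3^3 + 3*3 + 12 mod 13 = 9
LHS = RHS

Yes, on the curve


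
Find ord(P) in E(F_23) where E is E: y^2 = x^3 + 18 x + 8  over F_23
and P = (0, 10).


Compute successive multiples of P until we hit O:
  1P = (0, 10)
  2P = (13, 22)
  3P = (5, 19)
  4P = (1, 2)
  5P = (17, 11)
  6P = (22, 9)
  7P = (2, 11)
  8P = (4, 11)
  ... (continuing to 20P)
  20P = O

ord(P) = 20


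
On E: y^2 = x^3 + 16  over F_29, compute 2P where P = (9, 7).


Doubling: s = (3 x1^2 + a) / (2 y1)
s = (3*9^2 + 0) / (2*7) mod 29 = 7
x3 = s^2 - 2 x1 mod 29 = 7^2 - 2*9 = 2
y3 = s (x1 - x3) - y1 mod 29 = 7 * (9 - 2) - 7 = 13

2P = (2, 13)


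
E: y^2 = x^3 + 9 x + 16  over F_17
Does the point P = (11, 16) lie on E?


Check whether y^2 = x^3 + 9 x + 16 (mod 17) for (x, y) = (11, 16).
LHS: y^2 = 16^2 mod 17 = 1
RHS: x^3 + 9 x + 16 = 11^3 + 9*11 + 16 mod 17 = 1
LHS = RHS

Yes, on the curve


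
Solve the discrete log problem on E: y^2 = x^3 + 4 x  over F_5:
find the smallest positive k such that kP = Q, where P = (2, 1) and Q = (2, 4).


Enumerate multiples of P until we hit Q = (2, 4):
  1P = (2, 1)
  2P = (0, 0)
  3P = (2, 4)
Match found at i = 3.

k = 3


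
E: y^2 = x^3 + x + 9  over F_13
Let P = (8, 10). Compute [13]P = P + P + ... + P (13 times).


k = 13 = 1101_2 (binary, LSB first: 1011)
Double-and-add from P = (8, 10):
  bit 0 = 1: acc = O + (8, 10) = (8, 10)
  bit 1 = 0: acc unchanged = (8, 10)
  bit 2 = 1: acc = (8, 10) + (4, 8) = (11, 8)
  bit 3 = 1: acc = (11, 8) + (6, 7) = (8, 3)

13P = (8, 3)


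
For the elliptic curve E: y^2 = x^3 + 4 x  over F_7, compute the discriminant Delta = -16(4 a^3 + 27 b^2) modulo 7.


4 a^3 + 27 b^2 = 4*4^3 + 27*0^2 = 256 + 0 = 256
Delta = -16 * (256) = -4096
Delta mod 7 = 6

Delta = 6 (mod 7)


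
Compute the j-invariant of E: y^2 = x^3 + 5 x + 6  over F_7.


Delta = -16(4 a^3 + 27 b^2) mod 7 = 3
-1728 * (4 a)^3 = -1728 * (4*5)^3 mod 7 = 6
j = 6 * 3^(-1) mod 7 = 2

j = 2 (mod 7)


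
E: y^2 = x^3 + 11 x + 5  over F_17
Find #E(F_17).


For each x in F_17, count y with y^2 = x^3 + 11 x + 5 mod 17:
  x = 1: RHS = 0, y in [0]  -> 1 point(s)
  x = 2: RHS = 1, y in [1, 16]  -> 2 point(s)
  x = 5: RHS = 15, y in [7, 10]  -> 2 point(s)
  x = 6: RHS = 15, y in [7, 10]  -> 2 point(s)
  x = 7: RHS = 0, y in [0]  -> 1 point(s)
  x = 9: RHS = 0, y in [0]  -> 1 point(s)
  x = 13: RHS = 16, y in [4, 13]  -> 2 point(s)
  x = 14: RHS = 13, y in [8, 9]  -> 2 point(s)
  x = 15: RHS = 9, y in [3, 14]  -> 2 point(s)
Affine points: 15. Add the point at infinity: total = 16.

#E(F_17) = 16


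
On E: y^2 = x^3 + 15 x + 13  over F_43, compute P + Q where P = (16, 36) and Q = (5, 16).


P != Q, so use the chord formula.
s = (y2 - y1) / (x2 - x1) = (23) / (32) mod 43 = 37
x3 = s^2 - x1 - x2 mod 43 = 37^2 - 16 - 5 = 15
y3 = s (x1 - x3) - y1 mod 43 = 37 * (16 - 15) - 36 = 1

P + Q = (15, 1)


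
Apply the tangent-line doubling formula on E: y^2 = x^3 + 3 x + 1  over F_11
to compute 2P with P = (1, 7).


Doubling: s = (3 x1^2 + a) / (2 y1)
s = (3*1^2 + 3) / (2*7) mod 11 = 2
x3 = s^2 - 2 x1 mod 11 = 2^2 - 2*1 = 2
y3 = s (x1 - x3) - y1 mod 11 = 2 * (1 - 2) - 7 = 2

2P = (2, 2)


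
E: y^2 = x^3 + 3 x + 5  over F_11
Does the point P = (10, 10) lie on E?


Check whether y^2 = x^3 + 3 x + 5 (mod 11) for (x, y) = (10, 10).
LHS: y^2 = 10^2 mod 11 = 1
RHS: x^3 + 3 x + 5 = 10^3 + 3*10 + 5 mod 11 = 1
LHS = RHS

Yes, on the curve


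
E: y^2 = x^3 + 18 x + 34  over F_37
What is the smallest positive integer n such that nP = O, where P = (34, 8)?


Compute successive multiples of P until we hit O:
  1P = (34, 8)
  2P = (34, 29)
  3P = O

ord(P) = 3


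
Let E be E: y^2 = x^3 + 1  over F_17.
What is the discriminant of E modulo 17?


4 a^3 + 27 b^2 = 4*0^3 + 27*1^2 = 0 + 27 = 27
Delta = -16 * (27) = -432
Delta mod 17 = 10

Delta = 10 (mod 17)


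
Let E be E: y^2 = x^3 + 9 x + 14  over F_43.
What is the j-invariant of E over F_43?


Delta = -16(4 a^3 + 27 b^2) mod 43 = 37
-1728 * (4 a)^3 = -1728 * (4*9)^3 mod 43 = 35
j = 35 * 37^(-1) mod 43 = 30

j = 30 (mod 43)


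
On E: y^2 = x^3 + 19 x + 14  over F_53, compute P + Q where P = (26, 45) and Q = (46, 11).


P != Q, so use the chord formula.
s = (y2 - y1) / (x2 - x1) = (19) / (20) mod 53 = 46
x3 = s^2 - x1 - x2 mod 53 = 46^2 - 26 - 46 = 30
y3 = s (x1 - x3) - y1 mod 53 = 46 * (26 - 30) - 45 = 36

P + Q = (30, 36)


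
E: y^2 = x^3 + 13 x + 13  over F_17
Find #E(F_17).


For each x in F_17, count y with y^2 = x^3 + 13 x + 13 mod 17:
  x = 0: RHS = 13, y in [8, 9]  -> 2 point(s)
  x = 2: RHS = 13, y in [8, 9]  -> 2 point(s)
  x = 5: RHS = 16, y in [4, 13]  -> 2 point(s)
  x = 6: RHS = 1, y in [1, 16]  -> 2 point(s)
  x = 8: RHS = 0, y in [0]  -> 1 point(s)
  x = 9: RHS = 9, y in [3, 14]  -> 2 point(s)
  x = 10: RHS = 4, y in [2, 15]  -> 2 point(s)
  x = 11: RHS = 8, y in [5, 12]  -> 2 point(s)
  x = 13: RHS = 16, y in [4, 13]  -> 2 point(s)
  x = 14: RHS = 15, y in [7, 10]  -> 2 point(s)
  x = 15: RHS = 13, y in [8, 9]  -> 2 point(s)
  x = 16: RHS = 16, y in [4, 13]  -> 2 point(s)
Affine points: 23. Add the point at infinity: total = 24.

#E(F_17) = 24


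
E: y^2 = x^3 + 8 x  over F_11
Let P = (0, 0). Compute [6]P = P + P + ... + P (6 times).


k = 6 = 110_2 (binary, LSB first: 011)
Double-and-add from P = (0, 0):
  bit 0 = 0: acc unchanged = O
  bit 1 = 1: acc = O + O = O
  bit 2 = 1: acc = O + O = O

6P = O


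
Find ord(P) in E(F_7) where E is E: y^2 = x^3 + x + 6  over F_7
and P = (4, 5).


Compute successive multiples of P until we hit O:
  1P = (4, 5)
  2P = (6, 2)
  3P = (1, 1)
  4P = (3, 1)
  5P = (2, 3)
  6P = (2, 4)
  7P = (3, 6)
  8P = (1, 6)
  ... (continuing to 11P)
  11P = O

ord(P) = 11


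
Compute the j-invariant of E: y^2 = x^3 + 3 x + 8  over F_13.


Delta = -16(4 a^3 + 27 b^2) mod 13 = 4
-1728 * (4 a)^3 = -1728 * (4*3)^3 mod 13 = 12
j = 12 * 4^(-1) mod 13 = 3

j = 3 (mod 13)


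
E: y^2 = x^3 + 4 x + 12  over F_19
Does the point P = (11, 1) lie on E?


Check whether y^2 = x^3 + 4 x + 12 (mod 19) for (x, y) = (11, 1).
LHS: y^2 = 1^2 mod 19 = 1
RHS: x^3 + 4 x + 12 = 11^3 + 4*11 + 12 mod 19 = 0
LHS != RHS

No, not on the curve


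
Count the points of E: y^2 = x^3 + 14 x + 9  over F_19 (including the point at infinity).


For each x in F_19, count y with y^2 = x^3 + 14 x + 9 mod 19:
  x = 0: RHS = 9, y in [3, 16]  -> 2 point(s)
  x = 1: RHS = 5, y in [9, 10]  -> 2 point(s)
  x = 2: RHS = 7, y in [8, 11]  -> 2 point(s)
  x = 6: RHS = 5, y in [9, 10]  -> 2 point(s)
  x = 8: RHS = 6, y in [5, 14]  -> 2 point(s)
  x = 9: RHS = 9, y in [3, 16]  -> 2 point(s)
  x = 10: RHS = 9, y in [3, 16]  -> 2 point(s)
  x = 12: RHS = 5, y in [9, 10]  -> 2 point(s)
  x = 14: RHS = 4, y in [2, 17]  -> 2 point(s)
  x = 16: RHS = 16, y in [4, 15]  -> 2 point(s)
  x = 17: RHS = 11, y in [7, 12]  -> 2 point(s)
Affine points: 22. Add the point at infinity: total = 23.

#E(F_19) = 23


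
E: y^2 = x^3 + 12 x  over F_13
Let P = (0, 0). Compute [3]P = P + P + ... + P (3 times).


k = 3 = 11_2 (binary, LSB first: 11)
Double-and-add from P = (0, 0):
  bit 0 = 1: acc = O + (0, 0) = (0, 0)
  bit 1 = 1: acc = (0, 0) + O = (0, 0)

3P = (0, 0)


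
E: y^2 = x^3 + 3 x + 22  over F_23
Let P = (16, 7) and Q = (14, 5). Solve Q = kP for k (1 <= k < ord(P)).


Enumerate multiples of P until we hit Q = (14, 5):
  1P = (16, 7)
  2P = (3, 14)
  3P = (13, 2)
  4P = (7, 8)
  5P = (2, 17)
  6P = (21, 13)
  7P = (4, 12)
  8P = (11, 12)
  9P = (20, 20)
  10P = (22, 8)
  11P = (1, 7)
  12P = (6, 16)
  13P = (14, 5)
Match found at i = 13.

k = 13


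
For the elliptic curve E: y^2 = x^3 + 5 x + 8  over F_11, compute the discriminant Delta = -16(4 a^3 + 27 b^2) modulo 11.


4 a^3 + 27 b^2 = 4*5^3 + 27*8^2 = 500 + 1728 = 2228
Delta = -16 * (2228) = -35648
Delta mod 11 = 3

Delta = 3 (mod 11)


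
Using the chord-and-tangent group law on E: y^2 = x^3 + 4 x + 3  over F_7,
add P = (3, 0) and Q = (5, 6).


P != Q, so use the chord formula.
s = (y2 - y1) / (x2 - x1) = (6) / (2) mod 7 = 3
x3 = s^2 - x1 - x2 mod 7 = 3^2 - 3 - 5 = 1
y3 = s (x1 - x3) - y1 mod 7 = 3 * (3 - 1) - 0 = 6

P + Q = (1, 6)


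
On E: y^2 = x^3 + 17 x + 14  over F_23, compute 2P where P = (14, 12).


Doubling: s = (3 x1^2 + a) / (2 y1)
s = (3*14^2 + 17) / (2*12) mod 23 = 7
x3 = s^2 - 2 x1 mod 23 = 7^2 - 2*14 = 21
y3 = s (x1 - x3) - y1 mod 23 = 7 * (14 - 21) - 12 = 8

2P = (21, 8)


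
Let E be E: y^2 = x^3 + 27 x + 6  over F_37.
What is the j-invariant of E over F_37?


Delta = -16(4 a^3 + 27 b^2) mod 37 = 15
-1728 * (4 a)^3 = -1728 * (4*27)^3 mod 37 = 36
j = 36 * 15^(-1) mod 37 = 32

j = 32 (mod 37)


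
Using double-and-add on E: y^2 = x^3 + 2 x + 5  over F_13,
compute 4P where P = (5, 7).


k = 4 = 100_2 (binary, LSB first: 001)
Double-and-add from P = (5, 7):
  bit 0 = 0: acc unchanged = O
  bit 1 = 0: acc unchanged = O
  bit 2 = 1: acc = O + (4, 8) = (4, 8)

4P = (4, 8)


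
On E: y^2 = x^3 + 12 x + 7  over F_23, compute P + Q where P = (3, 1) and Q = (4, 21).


P != Q, so use the chord formula.
s = (y2 - y1) / (x2 - x1) = (20) / (1) mod 23 = 20
x3 = s^2 - x1 - x2 mod 23 = 20^2 - 3 - 4 = 2
y3 = s (x1 - x3) - y1 mod 23 = 20 * (3 - 2) - 1 = 19

P + Q = (2, 19)


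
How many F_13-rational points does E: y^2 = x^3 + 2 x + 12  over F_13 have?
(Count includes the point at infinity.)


For each x in F_13, count y with y^2 = x^3 + 2 x + 12 mod 13:
  x = 0: RHS = 12, y in [5, 8]  -> 2 point(s)
  x = 5: RHS = 4, y in [2, 11]  -> 2 point(s)
  x = 11: RHS = 0, y in [0]  -> 1 point(s)
  x = 12: RHS = 9, y in [3, 10]  -> 2 point(s)
Affine points: 7. Add the point at infinity: total = 8.

#E(F_13) = 8


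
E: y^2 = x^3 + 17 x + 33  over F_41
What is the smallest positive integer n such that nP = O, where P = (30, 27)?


Compute successive multiples of P until we hit O:
  1P = (30, 27)
  2P = (38, 23)
  3P = (4, 1)
  4P = (8, 36)
  5P = (39, 27)
  6P = (13, 14)
  7P = (21, 4)
  8P = (35, 24)
  ... (continuing to 32P)
  32P = O

ord(P) = 32


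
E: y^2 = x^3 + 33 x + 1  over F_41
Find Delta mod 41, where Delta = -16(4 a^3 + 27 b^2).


4 a^3 + 27 b^2 = 4*33^3 + 27*1^2 = 143748 + 27 = 143775
Delta = -16 * (143775) = -2300400
Delta mod 41 = 28

Delta = 28 (mod 41)


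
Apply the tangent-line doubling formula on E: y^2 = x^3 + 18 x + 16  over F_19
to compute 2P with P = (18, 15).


Doubling: s = (3 x1^2 + a) / (2 y1)
s = (3*18^2 + 18) / (2*15) mod 19 = 14
x3 = s^2 - 2 x1 mod 19 = 14^2 - 2*18 = 8
y3 = s (x1 - x3) - y1 mod 19 = 14 * (18 - 8) - 15 = 11

2P = (8, 11)


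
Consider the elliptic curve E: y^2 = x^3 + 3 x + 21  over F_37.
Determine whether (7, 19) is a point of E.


Check whether y^2 = x^3 + 3 x + 21 (mod 37) for (x, y) = (7, 19).
LHS: y^2 = 19^2 mod 37 = 28
RHS: x^3 + 3 x + 21 = 7^3 + 3*7 + 21 mod 37 = 15
LHS != RHS

No, not on the curve


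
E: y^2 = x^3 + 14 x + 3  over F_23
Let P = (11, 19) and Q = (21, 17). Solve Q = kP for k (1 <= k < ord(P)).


Enumerate multiples of P until we hit Q = (21, 17):
  1P = (11, 19)
  2P = (17, 5)
  3P = (3, 16)
  4P = (21, 6)
  5P = (15, 0)
  6P = (21, 17)
Match found at i = 6.

k = 6


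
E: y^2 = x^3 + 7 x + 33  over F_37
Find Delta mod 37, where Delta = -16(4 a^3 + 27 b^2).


4 a^3 + 27 b^2 = 4*7^3 + 27*33^2 = 1372 + 29403 = 30775
Delta = -16 * (30775) = -492400
Delta mod 37 = 33

Delta = 33 (mod 37)


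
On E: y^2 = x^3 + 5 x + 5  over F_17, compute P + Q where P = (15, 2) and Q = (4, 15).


P != Q, so use the chord formula.
s = (y2 - y1) / (x2 - x1) = (13) / (6) mod 17 = 5
x3 = s^2 - x1 - x2 mod 17 = 5^2 - 15 - 4 = 6
y3 = s (x1 - x3) - y1 mod 17 = 5 * (15 - 6) - 2 = 9

P + Q = (6, 9)


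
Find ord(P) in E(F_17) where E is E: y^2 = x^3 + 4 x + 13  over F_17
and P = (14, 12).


Compute successive multiples of P until we hit O:
  1P = (14, 12)
  2P = (10, 13)
  3P = (9, 8)
  4P = (13, 16)
  5P = (6, 7)
  6P = (12, 2)
  7P = (16, 12)
  8P = (4, 5)
  ... (continuing to 25P)
  25P = O

ord(P) = 25


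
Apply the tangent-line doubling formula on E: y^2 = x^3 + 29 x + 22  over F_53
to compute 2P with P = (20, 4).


Doubling: s = (3 x1^2 + a) / (2 y1)
s = (3*20^2 + 29) / (2*4) mod 53 = 41
x3 = s^2 - 2 x1 mod 53 = 41^2 - 2*20 = 51
y3 = s (x1 - x3) - y1 mod 53 = 41 * (20 - 51) - 4 = 50

2P = (51, 50)


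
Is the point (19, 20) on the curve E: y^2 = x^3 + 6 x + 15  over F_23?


Check whether y^2 = x^3 + 6 x + 15 (mod 23) for (x, y) = (19, 20).
LHS: y^2 = 20^2 mod 23 = 9
RHS: x^3 + 6 x + 15 = 19^3 + 6*19 + 15 mod 23 = 19
LHS != RHS

No, not on the curve


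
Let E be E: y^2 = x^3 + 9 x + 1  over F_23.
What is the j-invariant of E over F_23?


Delta = -16(4 a^3 + 27 b^2) mod 23 = 16
-1728 * (4 a)^3 = -1728 * (4*9)^3 mod 23 = 10
j = 10 * 16^(-1) mod 23 = 15

j = 15 (mod 23)


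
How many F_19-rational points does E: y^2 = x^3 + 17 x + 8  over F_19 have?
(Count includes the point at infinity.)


For each x in F_19, count y with y^2 = x^3 + 17 x + 8 mod 19:
  x = 1: RHS = 7, y in [8, 11]  -> 2 point(s)
  x = 4: RHS = 7, y in [8, 11]  -> 2 point(s)
  x = 5: RHS = 9, y in [3, 16]  -> 2 point(s)
  x = 9: RHS = 16, y in [4, 15]  -> 2 point(s)
  x = 10: RHS = 0, y in [0]  -> 1 point(s)
  x = 11: RHS = 6, y in [5, 14]  -> 2 point(s)
  x = 14: RHS = 7, y in [8, 11]  -> 2 point(s)
  x = 15: RHS = 9, y in [3, 16]  -> 2 point(s)
  x = 16: RHS = 6, y in [5, 14]  -> 2 point(s)
  x = 17: RHS = 4, y in [2, 17]  -> 2 point(s)
  x = 18: RHS = 9, y in [3, 16]  -> 2 point(s)
Affine points: 21. Add the point at infinity: total = 22.

#E(F_19) = 22


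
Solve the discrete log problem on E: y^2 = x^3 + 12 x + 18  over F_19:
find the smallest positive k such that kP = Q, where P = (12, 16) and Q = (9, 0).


Enumerate multiples of P until we hit Q = (9, 0):
  1P = (12, 16)
  2P = (18, 10)
  3P = (9, 0)
Match found at i = 3.

k = 3


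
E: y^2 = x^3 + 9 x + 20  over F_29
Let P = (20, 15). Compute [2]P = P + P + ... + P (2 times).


k = 2 = 10_2 (binary, LSB first: 01)
Double-and-add from P = (20, 15):
  bit 0 = 0: acc unchanged = O
  bit 1 = 1: acc = O + (12, 0) = (12, 0)

2P = (12, 0)


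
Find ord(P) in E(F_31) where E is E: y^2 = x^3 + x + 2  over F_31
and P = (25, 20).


Compute successive multiples of P until we hit O:
  1P = (25, 20)
  2P = (1, 2)
  3P = (23, 28)
  4P = (30, 0)
  5P = (23, 3)
  6P = (1, 29)
  7P = (25, 11)
  8P = O

ord(P) = 8


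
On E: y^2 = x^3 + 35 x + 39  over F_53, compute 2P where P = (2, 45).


Doubling: s = (3 x1^2 + a) / (2 y1)
s = (3*2^2 + 35) / (2*45) mod 53 = 7
x3 = s^2 - 2 x1 mod 53 = 7^2 - 2*2 = 45
y3 = s (x1 - x3) - y1 mod 53 = 7 * (2 - 45) - 45 = 25

2P = (45, 25)


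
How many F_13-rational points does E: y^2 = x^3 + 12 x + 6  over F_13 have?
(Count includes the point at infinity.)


For each x in F_13, count y with y^2 = x^3 + 12 x + 6 mod 13:
  x = 2: RHS = 12, y in [5, 8]  -> 2 point(s)
  x = 3: RHS = 4, y in [2, 11]  -> 2 point(s)
  x = 4: RHS = 1, y in [1, 12]  -> 2 point(s)
  x = 5: RHS = 9, y in [3, 10]  -> 2 point(s)
  x = 7: RHS = 4, y in [2, 11]  -> 2 point(s)
  x = 8: RHS = 3, y in [4, 9]  -> 2 point(s)
  x = 11: RHS = 0, y in [0]  -> 1 point(s)
Affine points: 13. Add the point at infinity: total = 14.

#E(F_13) = 14


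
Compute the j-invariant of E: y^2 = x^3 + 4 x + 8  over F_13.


Delta = -16(4 a^3 + 27 b^2) mod 13 = 2
-1728 * (4 a)^3 = -1728 * (4*4)^3 mod 13 = 1
j = 1 * 2^(-1) mod 13 = 7

j = 7 (mod 13)


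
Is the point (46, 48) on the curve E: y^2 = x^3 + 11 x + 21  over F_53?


Check whether y^2 = x^3 + 11 x + 21 (mod 53) for (x, y) = (46, 48).
LHS: y^2 = 48^2 mod 53 = 25
RHS: x^3 + 11 x + 21 = 46^3 + 11*46 + 21 mod 53 = 25
LHS = RHS

Yes, on the curve


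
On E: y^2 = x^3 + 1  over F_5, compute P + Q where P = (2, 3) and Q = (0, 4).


P != Q, so use the chord formula.
s = (y2 - y1) / (x2 - x1) = (1) / (3) mod 5 = 2
x3 = s^2 - x1 - x2 mod 5 = 2^2 - 2 - 0 = 2
y3 = s (x1 - x3) - y1 mod 5 = 2 * (2 - 2) - 3 = 2

P + Q = (2, 2)


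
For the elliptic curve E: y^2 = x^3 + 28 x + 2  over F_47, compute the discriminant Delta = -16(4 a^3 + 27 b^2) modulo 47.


4 a^3 + 27 b^2 = 4*28^3 + 27*2^2 = 87808 + 108 = 87916
Delta = -16 * (87916) = -1406656
Delta mod 47 = 7

Delta = 7 (mod 47)


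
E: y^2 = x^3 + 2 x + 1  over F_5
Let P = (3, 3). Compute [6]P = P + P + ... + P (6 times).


k = 6 = 110_2 (binary, LSB first: 011)
Double-and-add from P = (3, 3):
  bit 0 = 0: acc unchanged = O
  bit 1 = 1: acc = O + (0, 4) = (0, 4)
  bit 2 = 1: acc = (0, 4) + (1, 2) = (3, 2)

6P = (3, 2)


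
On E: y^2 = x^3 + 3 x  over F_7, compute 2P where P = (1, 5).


k = 2 = 10_2 (binary, LSB first: 01)
Double-and-add from P = (1, 5):
  bit 0 = 0: acc unchanged = O
  bit 1 = 1: acc = O + (2, 0) = (2, 0)

2P = (2, 0)


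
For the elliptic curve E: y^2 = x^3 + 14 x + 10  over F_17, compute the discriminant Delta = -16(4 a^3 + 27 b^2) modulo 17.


4 a^3 + 27 b^2 = 4*14^3 + 27*10^2 = 10976 + 2700 = 13676
Delta = -16 * (13676) = -218816
Delta mod 17 = 8

Delta = 8 (mod 17)


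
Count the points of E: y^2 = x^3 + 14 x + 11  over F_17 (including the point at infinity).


For each x in F_17, count y with y^2 = x^3 + 14 x + 11 mod 17:
  x = 1: RHS = 9, y in [3, 14]  -> 2 point(s)
  x = 2: RHS = 13, y in [8, 9]  -> 2 point(s)
  x = 5: RHS = 2, y in [6, 11]  -> 2 point(s)
  x = 9: RHS = 16, y in [4, 13]  -> 2 point(s)
  x = 11: RHS = 0, y in [0]  -> 1 point(s)
  x = 15: RHS = 9, y in [3, 14]  -> 2 point(s)
  x = 16: RHS = 13, y in [8, 9]  -> 2 point(s)
Affine points: 13. Add the point at infinity: total = 14.

#E(F_17) = 14


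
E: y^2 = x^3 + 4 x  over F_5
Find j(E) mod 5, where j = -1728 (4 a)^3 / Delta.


Delta = -16(4 a^3 + 27 b^2) mod 5 = 4
-1728 * (4 a)^3 = -1728 * (4*4)^3 mod 5 = 2
j = 2 * 4^(-1) mod 5 = 3

j = 3 (mod 5)


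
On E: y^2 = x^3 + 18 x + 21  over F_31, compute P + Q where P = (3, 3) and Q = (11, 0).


P != Q, so use the chord formula.
s = (y2 - y1) / (x2 - x1) = (28) / (8) mod 31 = 19
x3 = s^2 - x1 - x2 mod 31 = 19^2 - 3 - 11 = 6
y3 = s (x1 - x3) - y1 mod 31 = 19 * (3 - 6) - 3 = 2

P + Q = (6, 2)


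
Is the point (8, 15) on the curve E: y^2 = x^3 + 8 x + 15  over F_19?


Check whether y^2 = x^3 + 8 x + 15 (mod 19) for (x, y) = (8, 15).
LHS: y^2 = 15^2 mod 19 = 16
RHS: x^3 + 8 x + 15 = 8^3 + 8*8 + 15 mod 19 = 2
LHS != RHS

No, not on the curve


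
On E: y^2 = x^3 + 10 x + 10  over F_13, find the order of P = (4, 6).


Compute successive multiples of P until we hit O:
  1P = (4, 6)
  2P = (2, 8)
  3P = (8, 11)
  4P = (5, 9)
  5P = (0, 6)
  6P = (9, 7)
  7P = (12, 8)
  8P = (6, 0)
  ... (continuing to 16P)
  16P = O

ord(P) = 16


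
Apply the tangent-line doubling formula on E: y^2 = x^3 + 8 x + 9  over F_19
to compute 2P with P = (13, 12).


Doubling: s = (3 x1^2 + a) / (2 y1)
s = (3*13^2 + 8) / (2*12) mod 19 = 8
x3 = s^2 - 2 x1 mod 19 = 8^2 - 2*13 = 0
y3 = s (x1 - x3) - y1 mod 19 = 8 * (13 - 0) - 12 = 16

2P = (0, 16)
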